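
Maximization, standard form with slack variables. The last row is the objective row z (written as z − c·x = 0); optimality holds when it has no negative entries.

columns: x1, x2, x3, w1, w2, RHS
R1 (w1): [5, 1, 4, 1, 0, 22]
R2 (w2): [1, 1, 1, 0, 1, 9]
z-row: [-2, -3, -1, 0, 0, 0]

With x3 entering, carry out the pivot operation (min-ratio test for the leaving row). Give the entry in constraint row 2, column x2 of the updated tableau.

3/4

Ratio test on column x3 — row 1: 22/4 = 11/2; row 2: 9/1 = 9. Minimum is 11/2 at row 1 (w1 leaves); pivot element 4.
Divide row 1 by 4; eliminate column x3 from the other rows.
Row 2 update in column x2: 1 − 1·(1/4) = 3/4.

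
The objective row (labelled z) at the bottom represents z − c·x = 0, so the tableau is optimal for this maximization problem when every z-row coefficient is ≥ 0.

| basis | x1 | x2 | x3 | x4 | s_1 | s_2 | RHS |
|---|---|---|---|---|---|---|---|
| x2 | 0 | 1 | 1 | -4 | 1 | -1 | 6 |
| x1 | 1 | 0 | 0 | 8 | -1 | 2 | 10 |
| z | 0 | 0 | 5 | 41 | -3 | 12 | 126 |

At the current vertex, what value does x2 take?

6

x2 is basic (row 1); its value is the RHS of that row, 6.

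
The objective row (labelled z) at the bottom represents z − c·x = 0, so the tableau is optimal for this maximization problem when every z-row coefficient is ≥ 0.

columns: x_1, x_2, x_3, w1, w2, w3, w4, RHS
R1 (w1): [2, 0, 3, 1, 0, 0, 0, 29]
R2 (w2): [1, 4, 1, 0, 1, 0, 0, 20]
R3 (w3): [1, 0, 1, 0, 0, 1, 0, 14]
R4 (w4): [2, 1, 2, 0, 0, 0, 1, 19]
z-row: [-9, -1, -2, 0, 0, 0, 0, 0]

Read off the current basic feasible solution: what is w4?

19

w4 is basic (row 4); its value is the RHS of that row, 19.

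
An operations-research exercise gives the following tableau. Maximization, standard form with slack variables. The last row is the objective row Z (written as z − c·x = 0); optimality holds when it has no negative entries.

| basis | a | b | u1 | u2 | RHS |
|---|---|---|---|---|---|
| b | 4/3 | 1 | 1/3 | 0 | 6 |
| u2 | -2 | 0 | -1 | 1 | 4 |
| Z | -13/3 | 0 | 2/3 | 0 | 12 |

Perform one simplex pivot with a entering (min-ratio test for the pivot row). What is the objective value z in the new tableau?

63/2

Ratio test on column a — row 1: 6/(4/3) = 9/2; row 2: entry -2 ≤ 0. Minimum is 9/2 at row 1 (b leaves); pivot element 4/3.
Pivot on row 1; the Z-row RHS becomes 12 − (-13/3)·(9/2) = 63/2.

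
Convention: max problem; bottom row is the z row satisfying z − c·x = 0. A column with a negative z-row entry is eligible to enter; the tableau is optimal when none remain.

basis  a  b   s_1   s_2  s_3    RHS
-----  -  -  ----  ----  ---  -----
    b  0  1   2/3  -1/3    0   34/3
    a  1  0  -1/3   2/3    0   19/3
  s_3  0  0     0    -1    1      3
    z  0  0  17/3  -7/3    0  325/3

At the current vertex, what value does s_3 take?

s_3 is basic (row 3); its value is the RHS of that row, 3.

3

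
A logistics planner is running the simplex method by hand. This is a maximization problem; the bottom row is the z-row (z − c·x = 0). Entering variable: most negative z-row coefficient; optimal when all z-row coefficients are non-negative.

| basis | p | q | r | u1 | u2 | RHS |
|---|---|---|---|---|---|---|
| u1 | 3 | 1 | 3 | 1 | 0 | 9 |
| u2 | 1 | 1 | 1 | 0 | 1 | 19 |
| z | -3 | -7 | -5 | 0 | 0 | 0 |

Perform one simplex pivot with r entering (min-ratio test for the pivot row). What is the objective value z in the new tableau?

15

Ratio test on column r — row 1: 9/3 = 3; row 2: 19/1 = 19. Minimum is 3 at row 1 (u1 leaves); pivot element 3.
Pivot on row 1; the z-row RHS becomes 0 − (-5)·3 = 15.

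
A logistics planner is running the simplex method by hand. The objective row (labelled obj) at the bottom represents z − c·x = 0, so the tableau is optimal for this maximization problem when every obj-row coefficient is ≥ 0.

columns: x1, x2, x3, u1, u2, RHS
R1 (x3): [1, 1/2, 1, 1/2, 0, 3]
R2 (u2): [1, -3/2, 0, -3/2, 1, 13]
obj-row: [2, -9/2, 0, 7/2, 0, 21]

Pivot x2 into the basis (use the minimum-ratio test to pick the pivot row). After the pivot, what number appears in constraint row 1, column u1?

Ratio test on column x2 — row 1: 3/(1/2) = 6; row 2: entry -3/2 ≤ 0. Minimum is 6 at row 1 (x3 leaves); pivot element 1/2.
Divide row 1 by 1/2; eliminate column x2 from the other rows.
In the new row 1, the u1 entry is the old entry divided by the pivot: (1/2)/(1/2) = 1.

1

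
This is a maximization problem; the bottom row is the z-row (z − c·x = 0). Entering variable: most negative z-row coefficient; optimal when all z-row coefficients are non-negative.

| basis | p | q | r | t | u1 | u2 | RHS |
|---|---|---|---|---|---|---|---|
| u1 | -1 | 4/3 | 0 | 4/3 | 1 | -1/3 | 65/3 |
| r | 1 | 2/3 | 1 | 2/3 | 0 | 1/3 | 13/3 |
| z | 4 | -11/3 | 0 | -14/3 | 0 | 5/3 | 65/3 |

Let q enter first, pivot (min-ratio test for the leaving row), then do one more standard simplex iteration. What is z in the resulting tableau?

Ratio test on column q — row 1: (65/3)/(4/3) = 65/4; row 2: (13/3)/(2/3) = 13/2. Minimum is 13/2 at row 2 (r leaves); pivot element 2/3.
Pivot on row 2; the z-row RHS becomes 65/3 − (-11/3)·(13/2) = 91/2.
Next entering variable (most negative z-row entry -1): t.
Ratio test on column t — row 1: entry 0 ≤ 0; row 2: (13/2)/1 = 13/2. Minimum is 13/2 at row 2 (q leaves); pivot element 1.
After the second pivot the z-row RHS is 91/2 − (-1)·(13/2) = 52.

52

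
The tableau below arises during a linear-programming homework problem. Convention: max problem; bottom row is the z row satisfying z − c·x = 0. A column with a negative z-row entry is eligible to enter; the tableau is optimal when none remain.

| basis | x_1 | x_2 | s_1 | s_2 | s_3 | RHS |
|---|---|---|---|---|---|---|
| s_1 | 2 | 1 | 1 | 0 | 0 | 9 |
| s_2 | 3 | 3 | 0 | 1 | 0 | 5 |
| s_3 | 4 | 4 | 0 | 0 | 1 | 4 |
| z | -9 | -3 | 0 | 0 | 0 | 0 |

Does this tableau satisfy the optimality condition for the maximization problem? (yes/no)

The z-row has a negative entry -9 in column x_1, so it is not optimal.

no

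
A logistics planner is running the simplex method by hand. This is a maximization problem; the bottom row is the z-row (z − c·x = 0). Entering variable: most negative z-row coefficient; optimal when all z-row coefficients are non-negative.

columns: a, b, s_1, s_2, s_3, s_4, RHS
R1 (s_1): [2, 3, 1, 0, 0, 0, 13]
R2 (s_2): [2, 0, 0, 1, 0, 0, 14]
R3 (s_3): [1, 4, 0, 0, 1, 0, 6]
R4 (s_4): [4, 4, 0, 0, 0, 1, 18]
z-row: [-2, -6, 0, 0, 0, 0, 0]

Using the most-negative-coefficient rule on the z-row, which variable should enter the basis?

b

Negative z-row entries: a: -2, b: -6.
The most negative is -6 in column b, so b enters.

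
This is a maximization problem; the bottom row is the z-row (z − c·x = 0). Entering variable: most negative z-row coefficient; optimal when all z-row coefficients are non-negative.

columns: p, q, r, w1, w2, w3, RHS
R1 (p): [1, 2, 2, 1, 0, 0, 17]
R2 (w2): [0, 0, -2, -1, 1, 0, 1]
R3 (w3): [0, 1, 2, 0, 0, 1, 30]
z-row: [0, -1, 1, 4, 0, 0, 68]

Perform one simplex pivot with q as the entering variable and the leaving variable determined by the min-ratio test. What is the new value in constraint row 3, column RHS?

43/2

Ratio test on column q — row 1: 17/2 = 17/2; row 2: entry 0 ≤ 0; row 3: 30/1 = 30. Minimum is 17/2 at row 1 (p leaves); pivot element 2.
Divide row 1 by 2; eliminate column q from the other rows.
Row 3 update in column RHS: 30 − 1·(17/2) = 43/2.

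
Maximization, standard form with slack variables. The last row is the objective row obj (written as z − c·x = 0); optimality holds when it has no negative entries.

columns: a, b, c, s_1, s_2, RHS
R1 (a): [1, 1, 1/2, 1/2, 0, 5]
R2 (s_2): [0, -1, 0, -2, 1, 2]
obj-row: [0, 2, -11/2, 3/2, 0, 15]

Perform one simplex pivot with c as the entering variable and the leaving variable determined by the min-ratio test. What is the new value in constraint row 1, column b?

Ratio test on column c — row 1: 5/(1/2) = 10; row 2: entry 0 ≤ 0. Minimum is 10 at row 1 (a leaves); pivot element 1/2.
Divide row 1 by 1/2; eliminate column c from the other rows.
In the new row 1, the b entry is the old entry divided by the pivot: 1/(1/2) = 2.

2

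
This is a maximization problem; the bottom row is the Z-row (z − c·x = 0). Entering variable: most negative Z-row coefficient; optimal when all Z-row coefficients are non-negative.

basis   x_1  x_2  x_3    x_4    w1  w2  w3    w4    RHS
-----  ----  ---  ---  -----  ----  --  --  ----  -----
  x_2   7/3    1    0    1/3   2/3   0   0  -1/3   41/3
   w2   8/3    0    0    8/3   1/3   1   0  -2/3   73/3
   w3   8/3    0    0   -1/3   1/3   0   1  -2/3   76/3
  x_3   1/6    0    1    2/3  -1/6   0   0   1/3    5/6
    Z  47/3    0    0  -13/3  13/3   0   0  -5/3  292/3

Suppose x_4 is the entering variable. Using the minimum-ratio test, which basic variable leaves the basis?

x_3

Column x_4 entries and ratios — x_2: (41/3)/(1/3) = 41; w2: (73/3)/(8/3) = 73/8; w3: -1/3 ≤ 0, skip; x_3: (5/6)/(2/3) = 5/4.
Smallest ratio is 5/4 in the row of x_3, so x_3 leaves.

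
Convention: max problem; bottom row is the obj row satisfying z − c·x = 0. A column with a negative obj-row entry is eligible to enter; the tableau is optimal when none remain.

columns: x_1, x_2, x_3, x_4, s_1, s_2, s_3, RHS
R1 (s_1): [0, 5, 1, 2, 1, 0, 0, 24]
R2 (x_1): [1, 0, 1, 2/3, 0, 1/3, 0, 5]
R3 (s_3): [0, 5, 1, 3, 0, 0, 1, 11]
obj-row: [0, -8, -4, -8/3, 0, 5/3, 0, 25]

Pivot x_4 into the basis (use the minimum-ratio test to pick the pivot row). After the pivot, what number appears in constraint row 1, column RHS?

Ratio test on column x_4 — row 1: 24/2 = 12; row 2: 5/(2/3) = 15/2; row 3: 11/3 = 11/3. Minimum is 11/3 at row 3 (s_3 leaves); pivot element 3.
Divide row 3 by 3; eliminate column x_4 from the other rows.
Row 1 update in column RHS: 24 − 2·(11/3) = 50/3.

50/3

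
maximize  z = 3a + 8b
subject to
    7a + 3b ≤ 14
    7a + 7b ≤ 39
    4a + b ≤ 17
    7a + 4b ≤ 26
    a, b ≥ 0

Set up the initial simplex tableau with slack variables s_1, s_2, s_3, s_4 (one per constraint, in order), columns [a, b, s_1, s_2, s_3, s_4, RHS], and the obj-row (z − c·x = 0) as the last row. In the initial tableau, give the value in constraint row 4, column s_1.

Slack s_1 belongs to constraint 1; its column is the unit vector e_1, so the entry in row 4 is 0.

0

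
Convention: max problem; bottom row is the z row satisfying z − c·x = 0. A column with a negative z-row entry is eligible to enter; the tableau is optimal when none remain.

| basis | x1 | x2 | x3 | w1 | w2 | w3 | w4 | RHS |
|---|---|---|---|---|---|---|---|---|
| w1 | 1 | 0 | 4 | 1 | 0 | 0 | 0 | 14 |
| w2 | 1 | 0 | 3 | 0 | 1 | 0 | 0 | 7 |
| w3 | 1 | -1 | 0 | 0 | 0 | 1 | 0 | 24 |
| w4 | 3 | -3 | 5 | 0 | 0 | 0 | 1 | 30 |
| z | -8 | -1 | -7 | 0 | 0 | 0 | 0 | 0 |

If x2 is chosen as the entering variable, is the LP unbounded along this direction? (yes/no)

yes

Every constraint-row entry in column x2 is ≤ 0, so increasing x2 is unbounded.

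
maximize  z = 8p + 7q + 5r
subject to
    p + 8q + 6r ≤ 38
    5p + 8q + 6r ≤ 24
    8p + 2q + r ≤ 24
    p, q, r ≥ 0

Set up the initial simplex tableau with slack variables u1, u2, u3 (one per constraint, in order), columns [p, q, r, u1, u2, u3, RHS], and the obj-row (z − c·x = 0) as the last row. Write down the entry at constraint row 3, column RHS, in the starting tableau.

24

The RHS of constraint 3 is b_3 = 24.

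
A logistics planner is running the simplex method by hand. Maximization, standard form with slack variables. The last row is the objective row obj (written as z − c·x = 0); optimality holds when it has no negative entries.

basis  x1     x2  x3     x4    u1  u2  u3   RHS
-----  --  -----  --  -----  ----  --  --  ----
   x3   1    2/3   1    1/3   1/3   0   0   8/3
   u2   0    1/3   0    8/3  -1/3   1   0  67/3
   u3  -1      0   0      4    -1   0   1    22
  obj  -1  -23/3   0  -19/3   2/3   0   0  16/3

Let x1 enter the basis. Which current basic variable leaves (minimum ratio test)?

x3

Column x1 entries and ratios — x3: (8/3)/1 = 8/3; u2: 0 ≤ 0, skip; u3: -1 ≤ 0, skip.
Smallest ratio is 8/3 in the row of x3, so x3 leaves.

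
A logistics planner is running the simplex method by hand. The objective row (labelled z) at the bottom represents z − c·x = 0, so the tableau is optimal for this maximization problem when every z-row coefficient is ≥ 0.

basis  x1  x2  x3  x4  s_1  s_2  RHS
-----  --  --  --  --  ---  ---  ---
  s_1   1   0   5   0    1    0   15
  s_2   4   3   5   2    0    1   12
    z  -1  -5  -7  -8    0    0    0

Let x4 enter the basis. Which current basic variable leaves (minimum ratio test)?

Column x4 entries and ratios — s_1: 0 ≤ 0, skip; s_2: 12/2 = 6.
Smallest ratio is 6 in the row of s_2, so s_2 leaves.

s_2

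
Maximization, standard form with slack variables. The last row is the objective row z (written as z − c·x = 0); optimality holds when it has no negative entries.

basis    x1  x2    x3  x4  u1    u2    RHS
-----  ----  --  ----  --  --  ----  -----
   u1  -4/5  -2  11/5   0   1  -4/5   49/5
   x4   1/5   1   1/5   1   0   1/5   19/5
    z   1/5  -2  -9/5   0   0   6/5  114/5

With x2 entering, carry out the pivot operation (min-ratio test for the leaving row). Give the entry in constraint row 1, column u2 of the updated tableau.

Ratio test on column x2 — row 1: entry -2 ≤ 0; row 2: (19/5)/1 = 19/5. Minimum is 19/5 at row 2 (x4 leaves); pivot element 1.
Divide row 2 by 1; eliminate column x2 from the other rows.
Row 1 update in column u2: -4/5 − (-2)·(1/5) = -2/5.

-2/5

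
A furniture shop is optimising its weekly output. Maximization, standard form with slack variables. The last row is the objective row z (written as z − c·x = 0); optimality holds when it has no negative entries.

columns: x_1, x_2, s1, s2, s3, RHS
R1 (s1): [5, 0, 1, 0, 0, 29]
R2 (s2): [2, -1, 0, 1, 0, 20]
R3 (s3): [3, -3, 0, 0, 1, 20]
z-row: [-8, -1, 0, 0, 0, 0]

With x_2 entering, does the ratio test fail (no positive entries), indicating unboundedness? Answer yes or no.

yes

Every constraint-row entry in column x_2 is ≤ 0, so increasing x_2 is unbounded.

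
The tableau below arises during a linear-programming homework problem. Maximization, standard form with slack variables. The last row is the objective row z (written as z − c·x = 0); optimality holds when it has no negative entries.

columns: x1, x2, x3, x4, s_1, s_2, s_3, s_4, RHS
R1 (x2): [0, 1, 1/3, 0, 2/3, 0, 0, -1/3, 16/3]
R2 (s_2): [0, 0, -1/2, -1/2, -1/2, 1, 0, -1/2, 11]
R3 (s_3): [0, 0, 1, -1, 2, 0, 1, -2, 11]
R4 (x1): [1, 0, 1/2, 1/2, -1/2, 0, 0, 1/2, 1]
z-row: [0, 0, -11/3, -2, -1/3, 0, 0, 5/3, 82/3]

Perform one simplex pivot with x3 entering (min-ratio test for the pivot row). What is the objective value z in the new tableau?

104/3

Ratio test on column x3 — row 1: (16/3)/(1/3) = 16; row 2: entry -1/2 ≤ 0; row 3: 11/1 = 11; row 4: 1/(1/2) = 2. Minimum is 2 at row 4 (x1 leaves); pivot element 1/2.
Pivot on row 4; the z-row RHS becomes 82/3 − (-11/3)·2 = 104/3.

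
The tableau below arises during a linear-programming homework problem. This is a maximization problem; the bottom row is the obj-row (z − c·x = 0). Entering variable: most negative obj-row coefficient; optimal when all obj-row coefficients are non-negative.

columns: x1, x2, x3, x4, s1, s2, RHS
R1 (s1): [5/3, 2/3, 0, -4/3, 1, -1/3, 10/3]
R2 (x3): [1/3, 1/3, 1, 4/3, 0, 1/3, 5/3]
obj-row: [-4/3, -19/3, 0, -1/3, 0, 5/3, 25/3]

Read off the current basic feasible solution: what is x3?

5/3

x3 is basic (row 2); its value is the RHS of that row, 5/3.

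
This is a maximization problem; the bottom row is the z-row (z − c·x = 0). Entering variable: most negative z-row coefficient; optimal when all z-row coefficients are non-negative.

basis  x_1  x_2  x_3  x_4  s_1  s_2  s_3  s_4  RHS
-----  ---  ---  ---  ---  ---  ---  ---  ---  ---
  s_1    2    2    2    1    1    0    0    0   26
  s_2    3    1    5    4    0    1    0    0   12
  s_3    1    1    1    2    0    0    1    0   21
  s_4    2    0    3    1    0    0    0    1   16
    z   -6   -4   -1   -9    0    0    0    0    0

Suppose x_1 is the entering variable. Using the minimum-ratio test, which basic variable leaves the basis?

s_2

Column x_1 entries and ratios — s_1: 26/2 = 13; s_2: 12/3 = 4; s_3: 21/1 = 21; s_4: 16/2 = 8.
Smallest ratio is 4 in the row of s_2, so s_2 leaves.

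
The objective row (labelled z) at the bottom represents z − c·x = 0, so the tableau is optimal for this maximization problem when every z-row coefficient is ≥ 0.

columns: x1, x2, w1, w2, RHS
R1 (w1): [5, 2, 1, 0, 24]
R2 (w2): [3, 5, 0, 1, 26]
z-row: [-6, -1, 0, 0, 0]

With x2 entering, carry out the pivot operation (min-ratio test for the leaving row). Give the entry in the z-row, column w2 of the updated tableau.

1/5

Ratio test on column x2 — row 1: 24/2 = 12; row 2: 26/5 = 26/5. Minimum is 26/5 at row 2 (w2 leaves); pivot element 5.
Divide row 2 by 5; eliminate column x2 from the other rows.
z-row update in column w2: 0 − (-1)·(1/5) = 1/5.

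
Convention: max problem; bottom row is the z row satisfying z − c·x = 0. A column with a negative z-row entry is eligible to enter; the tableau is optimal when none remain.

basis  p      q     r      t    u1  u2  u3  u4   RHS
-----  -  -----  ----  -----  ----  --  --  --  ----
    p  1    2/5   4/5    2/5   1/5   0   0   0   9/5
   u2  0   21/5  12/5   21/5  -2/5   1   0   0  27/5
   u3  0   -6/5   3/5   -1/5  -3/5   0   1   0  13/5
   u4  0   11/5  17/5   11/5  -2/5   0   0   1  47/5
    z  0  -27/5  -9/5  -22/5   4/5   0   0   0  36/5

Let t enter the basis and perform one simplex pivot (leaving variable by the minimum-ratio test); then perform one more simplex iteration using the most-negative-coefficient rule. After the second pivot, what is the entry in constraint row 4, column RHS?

46/7

Ratio test on column t — row 1: (9/5)/(2/5) = 9/2; row 2: (27/5)/(21/5) = 9/7; row 3: entry -1/5 ≤ 0; row 4: (47/5)/(11/5) = 47/11. Minimum is 9/7 at row 2 (u2 leaves); pivot element 21/5.
Divide row 2 by 21/5; eliminate column t from the other rows.
Second iteration: most negative z-row entry is -1 in column q, so q enters.
Ratio test on column q — row 1: entry 0 ≤ 0; row 2: (9/7)/1 = 9/7; row 3: entry -1 ≤ 0; row 4: entry 0 ≤ 0. Minimum is 9/7 at row 2 (t leaves); pivot element 1.
Divide row 2 by 1; eliminate column q from the other rows.
After both pivots, the entry at constraint row 4, column RHS is 46/7.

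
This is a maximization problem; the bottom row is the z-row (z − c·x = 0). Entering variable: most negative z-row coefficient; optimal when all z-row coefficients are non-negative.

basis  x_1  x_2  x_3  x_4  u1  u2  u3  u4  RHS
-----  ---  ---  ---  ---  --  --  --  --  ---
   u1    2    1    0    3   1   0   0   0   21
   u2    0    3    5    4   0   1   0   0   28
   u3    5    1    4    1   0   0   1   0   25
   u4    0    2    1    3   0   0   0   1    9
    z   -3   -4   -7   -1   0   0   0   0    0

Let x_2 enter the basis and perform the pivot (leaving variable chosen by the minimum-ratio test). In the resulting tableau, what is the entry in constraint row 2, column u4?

Ratio test on column x_2 — row 1: 21/1 = 21; row 2: 28/3 = 28/3; row 3: 25/1 = 25; row 4: 9/2 = 9/2. Minimum is 9/2 at row 4 (u4 leaves); pivot element 2.
Divide row 4 by 2; eliminate column x_2 from the other rows.
Row 2 update in column u4: 0 − 3·(1/2) = -3/2.

-3/2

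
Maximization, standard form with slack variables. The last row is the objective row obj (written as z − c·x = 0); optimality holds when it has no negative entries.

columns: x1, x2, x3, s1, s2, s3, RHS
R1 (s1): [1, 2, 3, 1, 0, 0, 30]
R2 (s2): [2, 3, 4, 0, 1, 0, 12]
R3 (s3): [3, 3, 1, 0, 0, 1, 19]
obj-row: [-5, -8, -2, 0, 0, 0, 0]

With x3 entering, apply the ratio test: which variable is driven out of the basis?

Column x3 entries and ratios — s1: 30/3 = 10; s2: 12/4 = 3; s3: 19/1 = 19.
Smallest ratio is 3 in the row of s2, so s2 leaves.

s2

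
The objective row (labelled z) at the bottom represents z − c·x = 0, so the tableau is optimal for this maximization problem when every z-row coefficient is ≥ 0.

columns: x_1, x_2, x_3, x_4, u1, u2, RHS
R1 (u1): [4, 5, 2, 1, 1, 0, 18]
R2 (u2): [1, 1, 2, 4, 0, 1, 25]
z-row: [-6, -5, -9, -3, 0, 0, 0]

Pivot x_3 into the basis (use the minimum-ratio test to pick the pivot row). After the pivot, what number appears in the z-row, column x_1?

Ratio test on column x_3 — row 1: 18/2 = 9; row 2: 25/2 = 25/2. Minimum is 9 at row 1 (u1 leaves); pivot element 2.
Divide row 1 by 2; eliminate column x_3 from the other rows.
z-row update in column x_1: -6 − (-9)·2 = 12.

12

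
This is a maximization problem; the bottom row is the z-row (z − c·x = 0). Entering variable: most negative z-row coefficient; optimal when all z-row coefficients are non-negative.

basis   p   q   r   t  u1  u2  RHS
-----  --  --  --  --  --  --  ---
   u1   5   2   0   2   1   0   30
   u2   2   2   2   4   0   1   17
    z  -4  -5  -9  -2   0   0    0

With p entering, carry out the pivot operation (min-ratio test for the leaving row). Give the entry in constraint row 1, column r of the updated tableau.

0

Ratio test on column p — row 1: 30/5 = 6; row 2: 17/2 = 17/2. Minimum is 6 at row 1 (u1 leaves); pivot element 5.
Divide row 1 by 5; eliminate column p from the other rows.
In the new row 1, the r entry is the old entry divided by the pivot: 0/5 = 0.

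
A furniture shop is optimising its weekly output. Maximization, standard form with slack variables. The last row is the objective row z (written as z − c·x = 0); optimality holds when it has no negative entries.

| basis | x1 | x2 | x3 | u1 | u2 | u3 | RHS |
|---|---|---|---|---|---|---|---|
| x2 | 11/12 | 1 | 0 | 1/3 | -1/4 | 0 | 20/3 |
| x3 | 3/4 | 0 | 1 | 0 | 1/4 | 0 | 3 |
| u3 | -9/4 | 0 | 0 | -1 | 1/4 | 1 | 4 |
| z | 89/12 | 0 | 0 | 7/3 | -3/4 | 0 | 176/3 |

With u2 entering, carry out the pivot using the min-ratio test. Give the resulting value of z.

Ratio test on column u2 — row 1: entry -1/4 ≤ 0; row 2: 3/(1/4) = 12; row 3: 4/(1/4) = 16. Minimum is 12 at row 2 (x3 leaves); pivot element 1/4.
Pivot on row 2; the z-row RHS becomes 176/3 − (-3/4)·12 = 203/3.

203/3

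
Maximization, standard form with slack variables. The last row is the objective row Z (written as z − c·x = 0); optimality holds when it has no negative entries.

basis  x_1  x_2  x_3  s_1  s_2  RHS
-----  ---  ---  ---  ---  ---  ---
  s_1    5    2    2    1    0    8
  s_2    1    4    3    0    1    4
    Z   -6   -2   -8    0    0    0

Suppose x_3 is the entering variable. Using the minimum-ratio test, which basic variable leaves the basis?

s_2

Column x_3 entries and ratios — s_1: 8/2 = 4; s_2: 4/3 = 4/3.
Smallest ratio is 4/3 in the row of s_2, so s_2 leaves.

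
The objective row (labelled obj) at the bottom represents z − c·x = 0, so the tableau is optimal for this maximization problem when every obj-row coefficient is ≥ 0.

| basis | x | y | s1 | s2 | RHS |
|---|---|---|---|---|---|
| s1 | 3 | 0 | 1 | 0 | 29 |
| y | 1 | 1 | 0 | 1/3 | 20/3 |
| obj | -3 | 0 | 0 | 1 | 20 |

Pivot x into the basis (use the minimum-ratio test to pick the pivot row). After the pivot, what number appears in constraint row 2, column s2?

1/3

Ratio test on column x — row 1: 29/3 = 29/3; row 2: (20/3)/1 = 20/3. Minimum is 20/3 at row 2 (y leaves); pivot element 1.
Divide row 2 by 1; eliminate column x from the other rows.
In the new row 2, the s2 entry is the old entry divided by the pivot: (1/3)/1 = 1/3.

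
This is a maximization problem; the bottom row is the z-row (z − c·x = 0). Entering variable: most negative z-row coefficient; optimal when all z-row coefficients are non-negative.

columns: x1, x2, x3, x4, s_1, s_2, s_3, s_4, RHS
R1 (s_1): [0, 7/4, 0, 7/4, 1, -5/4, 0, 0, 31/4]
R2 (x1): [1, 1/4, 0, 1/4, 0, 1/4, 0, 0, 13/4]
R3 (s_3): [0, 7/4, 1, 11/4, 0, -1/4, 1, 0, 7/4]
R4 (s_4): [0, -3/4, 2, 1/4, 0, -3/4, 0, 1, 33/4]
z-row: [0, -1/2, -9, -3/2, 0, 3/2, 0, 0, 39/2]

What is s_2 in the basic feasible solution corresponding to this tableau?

0

s_2 is not in the basis, so in the current basic feasible solution s_2 = 0.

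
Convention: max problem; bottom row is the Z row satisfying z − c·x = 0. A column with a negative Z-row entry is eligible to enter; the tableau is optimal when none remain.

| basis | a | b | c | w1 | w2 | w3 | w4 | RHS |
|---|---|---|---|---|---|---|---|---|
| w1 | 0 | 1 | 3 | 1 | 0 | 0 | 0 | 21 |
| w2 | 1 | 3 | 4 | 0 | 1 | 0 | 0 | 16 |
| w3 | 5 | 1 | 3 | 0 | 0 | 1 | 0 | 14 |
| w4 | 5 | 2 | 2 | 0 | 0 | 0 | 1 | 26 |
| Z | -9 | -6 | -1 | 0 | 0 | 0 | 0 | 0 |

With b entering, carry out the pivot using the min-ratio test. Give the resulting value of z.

32

Ratio test on column b — row 1: 21/1 = 21; row 2: 16/3 = 16/3; row 3: 14/1 = 14; row 4: 26/2 = 13. Minimum is 16/3 at row 2 (w2 leaves); pivot element 3.
Pivot on row 2; the Z-row RHS becomes 0 − (-6)·(16/3) = 32.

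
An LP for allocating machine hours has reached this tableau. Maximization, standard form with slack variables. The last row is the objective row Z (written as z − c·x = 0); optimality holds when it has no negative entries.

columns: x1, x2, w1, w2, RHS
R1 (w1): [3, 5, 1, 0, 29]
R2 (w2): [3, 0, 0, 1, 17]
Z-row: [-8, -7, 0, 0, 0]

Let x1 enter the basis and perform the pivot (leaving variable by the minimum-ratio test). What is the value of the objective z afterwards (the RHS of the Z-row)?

Ratio test on column x1 — row 1: 29/3 = 29/3; row 2: 17/3 = 17/3. Minimum is 17/3 at row 2 (w2 leaves); pivot element 3.
Pivot on row 2; the Z-row RHS becomes 0 − (-8)·(17/3) = 136/3.

136/3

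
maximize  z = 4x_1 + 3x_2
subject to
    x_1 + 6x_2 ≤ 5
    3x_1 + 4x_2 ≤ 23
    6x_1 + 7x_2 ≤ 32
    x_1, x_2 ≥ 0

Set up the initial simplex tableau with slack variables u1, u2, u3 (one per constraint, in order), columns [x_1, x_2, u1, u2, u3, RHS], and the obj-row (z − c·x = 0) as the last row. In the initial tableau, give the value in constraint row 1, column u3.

Slack u3 belongs to constraint 3; its column is the unit vector e_3, so the entry in row 1 is 0.

0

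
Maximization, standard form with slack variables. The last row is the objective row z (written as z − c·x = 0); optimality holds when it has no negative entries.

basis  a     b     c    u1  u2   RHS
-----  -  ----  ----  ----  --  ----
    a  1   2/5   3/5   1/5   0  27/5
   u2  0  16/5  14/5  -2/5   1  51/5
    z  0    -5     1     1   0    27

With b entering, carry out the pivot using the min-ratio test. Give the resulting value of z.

687/16

Ratio test on column b — row 1: (27/5)/(2/5) = 27/2; row 2: (51/5)/(16/5) = 51/16. Minimum is 51/16 at row 2 (u2 leaves); pivot element 16/5.
Pivot on row 2; the z-row RHS becomes 27 − (-5)·(51/16) = 687/16.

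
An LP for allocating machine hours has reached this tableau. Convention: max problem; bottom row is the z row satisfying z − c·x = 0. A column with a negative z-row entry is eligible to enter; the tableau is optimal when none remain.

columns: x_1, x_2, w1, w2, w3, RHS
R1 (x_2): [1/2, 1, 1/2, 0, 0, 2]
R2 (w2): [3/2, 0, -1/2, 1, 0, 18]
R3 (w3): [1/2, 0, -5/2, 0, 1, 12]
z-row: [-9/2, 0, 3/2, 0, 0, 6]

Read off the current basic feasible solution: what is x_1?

x_1 is not in the basis, so in the current basic feasible solution x_1 = 0.

0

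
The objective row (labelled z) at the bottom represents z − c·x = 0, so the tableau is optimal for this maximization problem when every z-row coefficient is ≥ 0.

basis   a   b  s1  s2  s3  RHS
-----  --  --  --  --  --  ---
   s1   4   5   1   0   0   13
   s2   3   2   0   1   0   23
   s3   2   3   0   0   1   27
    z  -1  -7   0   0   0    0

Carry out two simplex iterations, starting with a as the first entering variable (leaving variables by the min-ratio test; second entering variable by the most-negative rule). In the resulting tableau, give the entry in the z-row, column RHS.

91/5

Ratio test on column a — row 1: 13/4 = 13/4; row 2: 23/3 = 23/3; row 3: 27/2 = 27/2. Minimum is 13/4 at row 1 (s1 leaves); pivot element 4.
Divide row 1 by 4; eliminate column a from the other rows.
Second iteration: most negative z-row entry is -23/4 in column b, so b enters.
Ratio test on column b — row 1: (13/4)/(5/4) = 13/5; row 2: entry -7/4 ≤ 0; row 3: (41/2)/(1/2) = 41. Minimum is 13/5 at row 1 (a leaves); pivot element 5/4.
Divide row 1 by 5/4; eliminate column b from the other rows.
After both pivots, the entry at the z-row, column RHS is 91/5.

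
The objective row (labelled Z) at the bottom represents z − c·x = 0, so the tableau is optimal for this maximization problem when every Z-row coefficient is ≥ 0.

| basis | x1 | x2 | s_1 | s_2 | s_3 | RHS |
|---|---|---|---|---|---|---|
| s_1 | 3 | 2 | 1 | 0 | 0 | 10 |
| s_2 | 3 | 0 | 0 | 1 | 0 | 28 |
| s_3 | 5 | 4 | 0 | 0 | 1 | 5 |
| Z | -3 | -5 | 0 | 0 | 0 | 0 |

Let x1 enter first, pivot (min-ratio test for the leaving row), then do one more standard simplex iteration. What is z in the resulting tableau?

Ratio test on column x1 — row 1: 10/3 = 10/3; row 2: 28/3 = 28/3; row 3: 5/5 = 1. Minimum is 1 at row 3 (s_3 leaves); pivot element 5.
Pivot on row 3; the Z-row RHS becomes 0 − (-3)·1 = 3.
Next entering variable (most negative Z-row entry -13/5): x2.
Ratio test on column x2 — row 1: entry -2/5 ≤ 0; row 2: entry -12/5 ≤ 0; row 3: 1/(4/5) = 5/4. Minimum is 5/4 at row 3 (x1 leaves); pivot element 4/5.
After the second pivot the Z-row RHS is 3 − (-13/5)·(5/4) = 25/4.

25/4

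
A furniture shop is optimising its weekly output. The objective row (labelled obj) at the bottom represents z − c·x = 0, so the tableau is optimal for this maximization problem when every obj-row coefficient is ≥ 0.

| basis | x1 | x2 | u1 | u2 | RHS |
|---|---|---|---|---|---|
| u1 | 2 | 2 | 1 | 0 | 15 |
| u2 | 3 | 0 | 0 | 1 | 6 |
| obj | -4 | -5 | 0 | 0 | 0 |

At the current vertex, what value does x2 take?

x2 is not in the basis, so in the current basic feasible solution x2 = 0.

0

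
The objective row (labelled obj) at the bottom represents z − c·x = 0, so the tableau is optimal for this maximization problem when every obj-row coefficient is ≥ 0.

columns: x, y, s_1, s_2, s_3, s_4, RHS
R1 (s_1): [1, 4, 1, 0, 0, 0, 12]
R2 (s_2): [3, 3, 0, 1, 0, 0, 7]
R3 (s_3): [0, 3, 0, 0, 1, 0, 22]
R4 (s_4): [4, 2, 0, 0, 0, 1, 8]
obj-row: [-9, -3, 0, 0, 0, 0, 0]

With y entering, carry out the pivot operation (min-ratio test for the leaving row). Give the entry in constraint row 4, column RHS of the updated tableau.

10/3

Ratio test on column y — row 1: 12/4 = 3; row 2: 7/3 = 7/3; row 3: 22/3 = 22/3; row 4: 8/2 = 4. Minimum is 7/3 at row 2 (s_2 leaves); pivot element 3.
Divide row 2 by 3; eliminate column y from the other rows.
Row 4 update in column RHS: 8 − 2·(7/3) = 10/3.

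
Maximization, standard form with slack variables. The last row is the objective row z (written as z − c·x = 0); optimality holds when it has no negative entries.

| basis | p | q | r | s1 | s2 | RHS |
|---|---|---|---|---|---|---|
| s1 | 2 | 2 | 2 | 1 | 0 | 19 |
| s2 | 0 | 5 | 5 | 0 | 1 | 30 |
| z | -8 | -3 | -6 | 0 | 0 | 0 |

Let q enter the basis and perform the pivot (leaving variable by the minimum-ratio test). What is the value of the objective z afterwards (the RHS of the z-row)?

Ratio test on column q — row 1: 19/2 = 19/2; row 2: 30/5 = 6. Minimum is 6 at row 2 (s2 leaves); pivot element 5.
Pivot on row 2; the z-row RHS becomes 0 − (-3)·6 = 18.

18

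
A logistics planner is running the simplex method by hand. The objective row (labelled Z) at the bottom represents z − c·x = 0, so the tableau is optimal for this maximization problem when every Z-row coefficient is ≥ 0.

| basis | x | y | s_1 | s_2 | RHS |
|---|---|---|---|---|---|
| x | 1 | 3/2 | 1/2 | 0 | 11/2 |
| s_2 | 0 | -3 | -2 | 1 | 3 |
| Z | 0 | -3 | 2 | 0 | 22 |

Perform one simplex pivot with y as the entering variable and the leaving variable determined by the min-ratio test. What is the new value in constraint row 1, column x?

Ratio test on column y — row 1: (11/2)/(3/2) = 11/3; row 2: entry -3 ≤ 0. Minimum is 11/3 at row 1 (x leaves); pivot element 3/2.
Divide row 1 by 3/2; eliminate column y from the other rows.
In the new row 1, the x entry is the old entry divided by the pivot: 1/(3/2) = 2/3.

2/3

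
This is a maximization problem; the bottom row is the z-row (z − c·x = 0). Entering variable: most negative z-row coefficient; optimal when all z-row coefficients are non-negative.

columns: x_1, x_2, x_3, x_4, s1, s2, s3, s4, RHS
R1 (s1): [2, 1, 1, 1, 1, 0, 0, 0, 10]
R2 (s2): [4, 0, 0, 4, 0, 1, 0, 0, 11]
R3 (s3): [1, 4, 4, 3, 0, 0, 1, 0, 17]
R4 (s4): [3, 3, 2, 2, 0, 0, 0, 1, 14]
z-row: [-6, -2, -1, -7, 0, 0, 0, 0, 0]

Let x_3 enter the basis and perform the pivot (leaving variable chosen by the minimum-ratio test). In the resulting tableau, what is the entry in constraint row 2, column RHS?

Ratio test on column x_3 — row 1: 10/1 = 10; row 2: entry 0 ≤ 0; row 3: 17/4 = 17/4; row 4: 14/2 = 7. Minimum is 17/4 at row 3 (s3 leaves); pivot element 4.
Divide row 3 by 4; eliminate column x_3 from the other rows.
Row 2 update in column RHS: 11 − 0·(17/4) = 11.

11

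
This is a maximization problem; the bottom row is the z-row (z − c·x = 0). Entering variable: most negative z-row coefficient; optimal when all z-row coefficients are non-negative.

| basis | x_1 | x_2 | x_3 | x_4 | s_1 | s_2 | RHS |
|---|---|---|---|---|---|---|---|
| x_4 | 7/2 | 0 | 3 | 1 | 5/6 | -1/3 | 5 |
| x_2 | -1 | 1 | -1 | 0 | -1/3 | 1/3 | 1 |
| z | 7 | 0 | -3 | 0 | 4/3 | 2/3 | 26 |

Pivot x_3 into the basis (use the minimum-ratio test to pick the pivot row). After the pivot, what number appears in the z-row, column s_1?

13/6

Ratio test on column x_3 — row 1: 5/3 = 5/3; row 2: entry -1 ≤ 0. Minimum is 5/3 at row 1 (x_4 leaves); pivot element 3.
Divide row 1 by 3; eliminate column x_3 from the other rows.
z-row update in column s_1: 4/3 − (-3)·(5/18) = 13/6.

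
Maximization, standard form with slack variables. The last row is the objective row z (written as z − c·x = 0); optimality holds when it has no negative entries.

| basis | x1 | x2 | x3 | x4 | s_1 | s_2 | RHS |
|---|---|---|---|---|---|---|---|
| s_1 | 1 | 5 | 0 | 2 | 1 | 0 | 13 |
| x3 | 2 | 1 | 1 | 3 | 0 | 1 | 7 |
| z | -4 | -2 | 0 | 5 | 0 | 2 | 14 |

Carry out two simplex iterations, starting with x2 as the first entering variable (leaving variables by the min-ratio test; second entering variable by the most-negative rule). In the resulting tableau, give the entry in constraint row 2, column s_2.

5/9

Ratio test on column x2 — row 1: 13/5 = 13/5; row 2: 7/1 = 7. Minimum is 13/5 at row 1 (s_1 leaves); pivot element 5.
Divide row 1 by 5; eliminate column x2 from the other rows.
Second iteration: most negative z-row entry is -18/5 in column x1, so x1 enters.
Ratio test on column x1 — row 1: (13/5)/(1/5) = 13; row 2: (22/5)/(9/5) = 22/9. Minimum is 22/9 at row 2 (x3 leaves); pivot element 9/5.
Divide row 2 by 9/5; eliminate column x1 from the other rows.
After both pivots, the entry at constraint row 2, column s_2 is 5/9.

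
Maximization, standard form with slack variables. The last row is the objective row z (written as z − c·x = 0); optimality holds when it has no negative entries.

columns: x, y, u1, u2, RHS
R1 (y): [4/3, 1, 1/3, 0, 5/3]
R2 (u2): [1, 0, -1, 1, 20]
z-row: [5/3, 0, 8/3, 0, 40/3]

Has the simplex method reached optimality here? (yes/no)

yes

Every z-row coefficient is ≥ 0, so the tableau is optimal.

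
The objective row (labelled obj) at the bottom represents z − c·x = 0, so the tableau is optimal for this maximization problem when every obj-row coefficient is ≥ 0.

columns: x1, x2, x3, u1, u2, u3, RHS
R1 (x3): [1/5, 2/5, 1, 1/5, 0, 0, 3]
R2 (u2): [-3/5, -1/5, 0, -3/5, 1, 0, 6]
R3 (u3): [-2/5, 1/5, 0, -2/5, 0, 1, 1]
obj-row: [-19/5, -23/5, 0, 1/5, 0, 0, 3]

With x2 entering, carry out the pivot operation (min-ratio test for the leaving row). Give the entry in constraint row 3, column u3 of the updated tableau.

5

Ratio test on column x2 — row 1: 3/(2/5) = 15/2; row 2: entry -1/5 ≤ 0; row 3: 1/(1/5) = 5. Minimum is 5 at row 3 (u3 leaves); pivot element 1/5.
Divide row 3 by 1/5; eliminate column x2 from the other rows.
In the new row 3, the u3 entry is the old entry divided by the pivot: 1/(1/5) = 5.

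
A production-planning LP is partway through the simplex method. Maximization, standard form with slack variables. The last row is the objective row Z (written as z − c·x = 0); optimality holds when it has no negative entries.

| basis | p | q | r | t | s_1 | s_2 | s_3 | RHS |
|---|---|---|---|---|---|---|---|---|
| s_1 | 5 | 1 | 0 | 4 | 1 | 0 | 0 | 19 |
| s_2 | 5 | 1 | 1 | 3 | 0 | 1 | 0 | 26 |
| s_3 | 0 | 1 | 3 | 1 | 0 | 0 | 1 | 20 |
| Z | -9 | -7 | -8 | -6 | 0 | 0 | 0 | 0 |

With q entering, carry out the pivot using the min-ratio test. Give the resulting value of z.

133

Ratio test on column q — row 1: 19/1 = 19; row 2: 26/1 = 26; row 3: 20/1 = 20. Minimum is 19 at row 1 (s_1 leaves); pivot element 1.
Pivot on row 1; the Z-row RHS becomes 0 − (-7)·19 = 133.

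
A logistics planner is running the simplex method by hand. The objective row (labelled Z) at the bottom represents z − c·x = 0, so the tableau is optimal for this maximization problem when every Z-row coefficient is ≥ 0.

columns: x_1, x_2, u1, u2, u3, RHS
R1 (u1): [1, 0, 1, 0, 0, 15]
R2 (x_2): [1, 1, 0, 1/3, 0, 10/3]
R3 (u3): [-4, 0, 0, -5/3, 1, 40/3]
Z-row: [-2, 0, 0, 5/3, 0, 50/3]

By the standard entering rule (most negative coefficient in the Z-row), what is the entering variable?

x_1

Negative Z-row entries: x_1: -2.
The most negative is -2 in column x_1, so x_1 enters.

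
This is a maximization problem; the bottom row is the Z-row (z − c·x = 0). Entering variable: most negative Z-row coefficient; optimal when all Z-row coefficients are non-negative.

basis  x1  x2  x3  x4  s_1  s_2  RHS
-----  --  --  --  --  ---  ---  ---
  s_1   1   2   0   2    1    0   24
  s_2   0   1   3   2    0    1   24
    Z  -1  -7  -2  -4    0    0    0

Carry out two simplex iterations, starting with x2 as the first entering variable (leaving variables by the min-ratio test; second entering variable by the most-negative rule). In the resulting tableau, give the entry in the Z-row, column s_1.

19/6

Ratio test on column x2 — row 1: 24/2 = 12; row 2: 24/1 = 24. Minimum is 12 at row 1 (s_1 leaves); pivot element 2.
Divide row 1 by 2; eliminate column x2 from the other rows.
Second iteration: most negative Z-row entry is -2 in column x3, so x3 enters.
Ratio test on column x3 — row 1: entry 0 ≤ 0; row 2: 12/3 = 4. Minimum is 4 at row 2 (s_2 leaves); pivot element 3.
Divide row 2 by 3; eliminate column x3 from the other rows.
After both pivots, the entry at the Z-row, column s_1 is 19/6.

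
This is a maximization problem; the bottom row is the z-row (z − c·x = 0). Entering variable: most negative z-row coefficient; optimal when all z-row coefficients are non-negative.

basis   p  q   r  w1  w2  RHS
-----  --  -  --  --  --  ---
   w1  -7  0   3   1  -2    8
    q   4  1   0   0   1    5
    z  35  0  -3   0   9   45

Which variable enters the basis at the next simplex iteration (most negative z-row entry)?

Negative z-row entries: r: -3.
The most negative is -3 in column r, so r enters.

r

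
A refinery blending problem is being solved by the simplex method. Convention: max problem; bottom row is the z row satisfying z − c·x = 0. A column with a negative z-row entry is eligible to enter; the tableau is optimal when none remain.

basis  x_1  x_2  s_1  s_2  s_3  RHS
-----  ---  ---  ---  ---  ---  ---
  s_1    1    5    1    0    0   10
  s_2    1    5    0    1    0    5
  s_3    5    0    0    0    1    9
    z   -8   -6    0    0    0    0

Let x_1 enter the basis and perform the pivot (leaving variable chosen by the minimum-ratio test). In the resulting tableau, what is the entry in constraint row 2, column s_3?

Ratio test on column x_1 — row 1: 10/1 = 10; row 2: 5/1 = 5; row 3: 9/5 = 9/5. Minimum is 9/5 at row 3 (s_3 leaves); pivot element 5.
Divide row 3 by 5; eliminate column x_1 from the other rows.
Row 2 update in column s_3: 0 − 1·(1/5) = -1/5.

-1/5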